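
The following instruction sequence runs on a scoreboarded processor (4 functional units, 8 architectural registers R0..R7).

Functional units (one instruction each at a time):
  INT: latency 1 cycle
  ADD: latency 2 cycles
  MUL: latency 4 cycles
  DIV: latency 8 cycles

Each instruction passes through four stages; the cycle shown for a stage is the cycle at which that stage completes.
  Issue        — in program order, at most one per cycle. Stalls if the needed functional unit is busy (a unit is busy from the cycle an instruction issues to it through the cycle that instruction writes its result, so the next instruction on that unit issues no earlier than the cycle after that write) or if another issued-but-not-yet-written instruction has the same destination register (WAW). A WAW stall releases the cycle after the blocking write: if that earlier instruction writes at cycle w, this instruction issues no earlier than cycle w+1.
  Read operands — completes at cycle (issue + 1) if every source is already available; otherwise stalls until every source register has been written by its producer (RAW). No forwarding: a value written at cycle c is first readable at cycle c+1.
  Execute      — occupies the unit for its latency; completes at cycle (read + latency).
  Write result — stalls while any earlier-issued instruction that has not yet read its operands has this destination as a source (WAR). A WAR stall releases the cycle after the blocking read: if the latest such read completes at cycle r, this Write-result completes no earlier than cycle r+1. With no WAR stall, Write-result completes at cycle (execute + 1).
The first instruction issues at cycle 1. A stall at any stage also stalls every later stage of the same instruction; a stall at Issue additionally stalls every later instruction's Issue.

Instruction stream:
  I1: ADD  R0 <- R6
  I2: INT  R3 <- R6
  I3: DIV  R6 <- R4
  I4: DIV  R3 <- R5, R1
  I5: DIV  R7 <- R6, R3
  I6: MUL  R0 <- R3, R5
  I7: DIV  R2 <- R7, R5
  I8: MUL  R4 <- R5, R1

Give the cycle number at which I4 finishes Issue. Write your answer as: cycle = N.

[1] I1 dispatched to ADD
[2] I1 operands ready, I2 dispatched to INT
[3] I2 operands ready, I3 dispatched to DIV
[4] I1 complete, I2 complete, I3 operands ready
[5] R0←I1, R3←I2
[12] I3 complete
[13] R6←I3
[14] I4 dispatched to DIV
[15] I4 operands ready
[23] I4 complete
[24] R3←I4
[25] I5 dispatched to DIV
[26] I5 operands ready, I6 dispatched to MUL
[27] I6 operands ready
[31] I6 complete
[32] R0←I6
[34] I5 complete
[35] R7←I5
[36] I7 dispatched to DIV
[37] I7 operands ready, I8 dispatched to MUL
[38] I8 operands ready
[42] I8 complete
[43] R4←I8
[45] I7 complete
[46] R2←I7

cycle = 14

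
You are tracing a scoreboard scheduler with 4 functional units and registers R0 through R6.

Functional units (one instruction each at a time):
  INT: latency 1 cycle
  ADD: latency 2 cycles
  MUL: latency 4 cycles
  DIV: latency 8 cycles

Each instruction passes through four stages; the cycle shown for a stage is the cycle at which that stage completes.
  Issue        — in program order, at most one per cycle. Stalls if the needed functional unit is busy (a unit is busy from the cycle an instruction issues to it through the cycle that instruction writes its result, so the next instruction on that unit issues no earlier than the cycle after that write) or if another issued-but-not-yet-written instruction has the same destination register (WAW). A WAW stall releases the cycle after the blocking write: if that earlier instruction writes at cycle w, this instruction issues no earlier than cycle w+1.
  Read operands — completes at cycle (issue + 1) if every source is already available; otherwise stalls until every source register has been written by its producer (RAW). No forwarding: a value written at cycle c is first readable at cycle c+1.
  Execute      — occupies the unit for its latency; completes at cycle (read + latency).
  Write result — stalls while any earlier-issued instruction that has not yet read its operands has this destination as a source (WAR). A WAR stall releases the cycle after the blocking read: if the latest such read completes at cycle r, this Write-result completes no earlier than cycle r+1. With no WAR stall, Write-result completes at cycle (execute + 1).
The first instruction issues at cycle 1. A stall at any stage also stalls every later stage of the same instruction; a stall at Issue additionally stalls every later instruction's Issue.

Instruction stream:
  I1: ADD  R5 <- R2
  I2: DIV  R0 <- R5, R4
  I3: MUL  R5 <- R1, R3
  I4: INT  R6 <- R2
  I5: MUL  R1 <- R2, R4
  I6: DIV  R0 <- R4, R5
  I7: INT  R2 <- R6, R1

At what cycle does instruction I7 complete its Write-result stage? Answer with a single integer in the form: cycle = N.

cycle 1: I1→ADD
cycle 2: I1 RO, I2→DIV
cycle 4: I1 EX
cycle 5: I1 WR R5
cycle 6: I2 RO, I3→MUL
cycle 7: I3 RO, I4→INT
cycle 8: I4 RO
cycle 9: I4 EX
cycle 10: I4 WR R6
cycle 11: I3 EX
cycle 12: I3 WR R5
cycle 13: I5→MUL
cycle 14: I2 EX, I5 RO
cycle 15: I2 WR R0
cycle 16: I6→DIV
cycle 17: I6 RO, I7→INT
cycle 18: I5 EX
cycle 19: I5 WR R1
cycle 20: I7 RO
cycle 21: I7 EX
cycle 22: I7 WR R2
cycle 25: I6 EX
cycle 26: I6 WR R0

cycle = 22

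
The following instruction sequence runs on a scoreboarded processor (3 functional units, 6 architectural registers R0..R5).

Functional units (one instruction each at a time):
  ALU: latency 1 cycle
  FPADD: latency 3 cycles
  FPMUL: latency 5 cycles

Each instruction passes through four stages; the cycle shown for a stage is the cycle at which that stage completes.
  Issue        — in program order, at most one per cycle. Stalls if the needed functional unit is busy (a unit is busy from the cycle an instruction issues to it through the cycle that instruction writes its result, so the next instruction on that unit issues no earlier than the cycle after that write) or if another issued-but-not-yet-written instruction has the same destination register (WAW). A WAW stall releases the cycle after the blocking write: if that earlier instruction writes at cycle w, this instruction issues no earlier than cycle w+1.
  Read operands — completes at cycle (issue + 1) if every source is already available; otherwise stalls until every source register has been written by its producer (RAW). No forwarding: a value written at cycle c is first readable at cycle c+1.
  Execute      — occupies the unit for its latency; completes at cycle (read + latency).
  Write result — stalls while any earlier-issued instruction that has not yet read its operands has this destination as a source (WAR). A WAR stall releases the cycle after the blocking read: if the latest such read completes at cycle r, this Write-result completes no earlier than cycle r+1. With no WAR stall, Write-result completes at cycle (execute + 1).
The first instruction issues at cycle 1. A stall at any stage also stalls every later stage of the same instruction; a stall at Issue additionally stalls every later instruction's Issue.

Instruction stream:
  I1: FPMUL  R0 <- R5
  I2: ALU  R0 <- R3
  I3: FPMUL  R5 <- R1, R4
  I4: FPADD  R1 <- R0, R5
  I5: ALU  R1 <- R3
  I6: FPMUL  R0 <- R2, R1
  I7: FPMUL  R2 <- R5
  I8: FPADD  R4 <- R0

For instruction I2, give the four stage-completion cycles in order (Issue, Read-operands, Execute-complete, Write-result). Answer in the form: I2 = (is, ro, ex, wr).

t=1  issue I1 (FPMUL)
t=2  I1 read-ops
t=7  I1 finished on FPMUL
t=8  I1→R0
t=9  issue I2 (ALU)
t=10  I2 read-ops | issue I3 (FPMUL)
t=11  I2 finished on ALU | I3 read-ops | issue I4 (FPADD)
t=12  I2→R0
t=16  I3 finished on FPMUL
t=17  I3→R5
t=18  I4 read-ops
t=21  I4 finished on FPADD
t=22  I4→R1
t=23  issue I5 (ALU)
t=24  I5 read-ops | issue I6 (FPMUL)
t=25  I5 finished on ALU
t=26  I5→R1
t=27  I6 read-ops
t=32  I6 finished on FPMUL
t=33  I6→R0
t=34  issue I7 (FPMUL)
t=35  I7 read-ops | issue I8 (FPADD)
t=36  I8 read-ops
t=39  I8 finished on FPADD
t=40  I7 finished on FPMUL | I8→R4
t=41  I7→R2

I2 = (9, 10, 11, 12)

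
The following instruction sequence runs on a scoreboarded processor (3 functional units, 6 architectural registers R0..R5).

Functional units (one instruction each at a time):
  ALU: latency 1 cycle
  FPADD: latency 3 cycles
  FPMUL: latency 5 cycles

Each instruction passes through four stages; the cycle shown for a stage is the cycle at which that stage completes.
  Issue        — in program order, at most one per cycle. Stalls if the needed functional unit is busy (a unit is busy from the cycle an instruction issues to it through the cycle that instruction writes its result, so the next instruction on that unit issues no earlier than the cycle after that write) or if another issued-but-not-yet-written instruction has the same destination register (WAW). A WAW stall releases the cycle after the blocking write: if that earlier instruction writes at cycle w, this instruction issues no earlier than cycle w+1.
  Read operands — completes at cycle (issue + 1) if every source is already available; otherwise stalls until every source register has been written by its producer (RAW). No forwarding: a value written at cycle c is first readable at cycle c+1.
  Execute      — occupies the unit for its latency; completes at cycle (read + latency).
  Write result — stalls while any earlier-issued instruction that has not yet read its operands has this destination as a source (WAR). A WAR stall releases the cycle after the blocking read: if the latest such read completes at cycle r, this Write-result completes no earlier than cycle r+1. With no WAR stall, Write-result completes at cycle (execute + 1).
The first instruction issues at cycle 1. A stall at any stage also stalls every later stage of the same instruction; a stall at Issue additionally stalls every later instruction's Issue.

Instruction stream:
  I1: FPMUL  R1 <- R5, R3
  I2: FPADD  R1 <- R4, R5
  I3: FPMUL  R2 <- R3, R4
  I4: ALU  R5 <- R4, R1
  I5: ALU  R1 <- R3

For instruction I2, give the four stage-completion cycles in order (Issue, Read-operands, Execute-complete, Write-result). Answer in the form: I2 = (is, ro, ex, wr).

[1] issue I1 (FPMUL)
[2] I1 read-ops
[7] I1 finished on FPMUL
[8] I1→R1
[9] issue I2 (FPADD)
[10] I2 read-ops; issue I3 (FPMUL)
[11] I3 read-ops; issue I4 (ALU)
[13] I2 finished on FPADD
[14] I2→R1
[15] I4 read-ops
[16] I3 finished on FPMUL; I4 finished on ALU
[17] I3→R2; I4→R5
[18] issue I5 (ALU)
[19] I5 read-ops
[20] I5 finished on ALU
[21] I5→R1

I2 = (9, 10, 13, 14)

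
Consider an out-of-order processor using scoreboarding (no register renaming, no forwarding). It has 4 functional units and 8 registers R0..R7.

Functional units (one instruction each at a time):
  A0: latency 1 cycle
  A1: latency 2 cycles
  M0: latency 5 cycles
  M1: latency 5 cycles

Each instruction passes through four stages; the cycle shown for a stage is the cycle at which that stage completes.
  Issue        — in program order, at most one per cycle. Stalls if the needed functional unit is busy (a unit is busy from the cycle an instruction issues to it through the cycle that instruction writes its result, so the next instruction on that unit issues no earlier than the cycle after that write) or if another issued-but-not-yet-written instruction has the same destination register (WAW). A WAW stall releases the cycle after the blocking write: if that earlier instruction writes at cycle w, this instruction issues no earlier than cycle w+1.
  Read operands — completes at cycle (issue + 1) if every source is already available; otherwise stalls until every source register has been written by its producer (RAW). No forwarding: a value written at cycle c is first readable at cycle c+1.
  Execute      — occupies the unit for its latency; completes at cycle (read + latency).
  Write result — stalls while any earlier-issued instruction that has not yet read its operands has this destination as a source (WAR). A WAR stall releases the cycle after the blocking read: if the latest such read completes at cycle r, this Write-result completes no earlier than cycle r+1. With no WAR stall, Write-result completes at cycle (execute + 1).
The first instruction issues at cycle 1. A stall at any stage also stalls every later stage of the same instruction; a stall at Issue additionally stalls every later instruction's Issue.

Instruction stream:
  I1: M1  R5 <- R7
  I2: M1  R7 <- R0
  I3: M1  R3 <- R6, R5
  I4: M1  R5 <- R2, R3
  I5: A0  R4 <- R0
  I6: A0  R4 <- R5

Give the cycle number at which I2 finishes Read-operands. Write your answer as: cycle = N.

c1: I1 dispatched to M1
c2: I1 operands ready
c7: I1 complete
c8: R5←I1
c9: I2 dispatched to M1
c10: I2 operands ready
c15: I2 complete
c16: R7←I2
c17: I3 dispatched to M1
c18: I3 operands ready
c23: I3 complete
c24: R3←I3
c25: I4 dispatched to M1
c26: I4 operands ready · I5 dispatched to A0
c27: I5 operands ready
c28: I5 complete
c29: R4←I5
c30: I6 dispatched to A0
c31: I4 complete
c32: R5←I4
c33: I6 operands ready
c34: I6 complete
c35: R4←I6

cycle = 10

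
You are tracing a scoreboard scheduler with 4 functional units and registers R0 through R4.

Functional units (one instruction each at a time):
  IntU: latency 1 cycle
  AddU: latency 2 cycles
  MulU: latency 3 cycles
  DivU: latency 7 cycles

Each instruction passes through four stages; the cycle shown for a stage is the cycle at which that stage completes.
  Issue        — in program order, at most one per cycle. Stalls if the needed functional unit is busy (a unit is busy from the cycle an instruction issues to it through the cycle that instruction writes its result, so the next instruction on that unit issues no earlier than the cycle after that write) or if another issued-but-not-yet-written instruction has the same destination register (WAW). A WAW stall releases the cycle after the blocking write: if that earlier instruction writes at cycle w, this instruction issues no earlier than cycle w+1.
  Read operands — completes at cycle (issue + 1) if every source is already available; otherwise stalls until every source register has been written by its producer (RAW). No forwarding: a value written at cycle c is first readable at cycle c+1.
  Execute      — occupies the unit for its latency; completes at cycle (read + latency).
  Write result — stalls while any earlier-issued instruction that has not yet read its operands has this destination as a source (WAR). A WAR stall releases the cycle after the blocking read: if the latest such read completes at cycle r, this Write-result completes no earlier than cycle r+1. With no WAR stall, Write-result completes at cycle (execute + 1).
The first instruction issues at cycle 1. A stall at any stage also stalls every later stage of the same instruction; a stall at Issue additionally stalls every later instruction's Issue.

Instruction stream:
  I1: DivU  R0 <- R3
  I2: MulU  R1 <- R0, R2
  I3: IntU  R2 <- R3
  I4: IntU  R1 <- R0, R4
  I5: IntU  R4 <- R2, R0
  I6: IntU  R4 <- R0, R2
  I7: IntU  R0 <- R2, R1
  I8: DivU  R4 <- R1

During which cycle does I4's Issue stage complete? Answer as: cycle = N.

cycle = 16

I1: IS=1 RO=2 EX=9 WR=10
I2: IS=2 RO=11 EX=14 WR=15  [RAW R0: wait I1 write@10]
I3: IS=3 RO=4 EX=5 WR=12  [WAR R2: wait I2 read@11]
I4: IS=16 RO=17 EX=18 WR=19  [WAW R1: wait I2 write@15]
I5: IS=20 RO=21 EX=22 WR=23  [struct: IntU busy until I4 writes@19]
I6: IS=24 RO=25 EX=26 WR=27  [struct: IntU busy until I5 writes@23]
I7: IS=28 RO=29 EX=30 WR=31  [struct: IntU busy until I6 writes@27]
I8: IS=29 RO=30 EX=37 WR=38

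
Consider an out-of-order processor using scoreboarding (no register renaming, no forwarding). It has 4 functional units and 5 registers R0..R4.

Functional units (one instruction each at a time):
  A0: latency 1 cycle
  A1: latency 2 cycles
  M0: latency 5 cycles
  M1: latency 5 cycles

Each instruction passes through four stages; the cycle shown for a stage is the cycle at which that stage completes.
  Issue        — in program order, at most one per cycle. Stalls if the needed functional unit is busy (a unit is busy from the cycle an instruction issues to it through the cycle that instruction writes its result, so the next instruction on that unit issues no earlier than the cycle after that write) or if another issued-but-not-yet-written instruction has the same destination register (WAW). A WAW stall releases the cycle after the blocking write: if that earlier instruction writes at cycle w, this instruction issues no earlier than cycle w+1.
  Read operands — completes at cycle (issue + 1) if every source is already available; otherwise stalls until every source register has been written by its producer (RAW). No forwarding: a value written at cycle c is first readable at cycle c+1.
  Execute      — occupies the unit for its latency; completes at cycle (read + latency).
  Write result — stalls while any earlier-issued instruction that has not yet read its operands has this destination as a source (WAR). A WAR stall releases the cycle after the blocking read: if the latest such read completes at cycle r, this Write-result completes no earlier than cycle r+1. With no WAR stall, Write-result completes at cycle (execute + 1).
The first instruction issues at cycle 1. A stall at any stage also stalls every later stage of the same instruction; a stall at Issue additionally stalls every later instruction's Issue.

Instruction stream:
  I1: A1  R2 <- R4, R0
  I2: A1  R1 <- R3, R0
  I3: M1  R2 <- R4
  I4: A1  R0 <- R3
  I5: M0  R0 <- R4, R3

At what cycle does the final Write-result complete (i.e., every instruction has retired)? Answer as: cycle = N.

I1: IS=1 RO=2 EX=4 WR=5
I2: IS=6 RO=7 EX=9 WR=10  [struct: A1 busy until I1 writes@5]
I3: IS=7 RO=8 EX=13 WR=14
I4: IS=11 RO=12 EX=14 WR=15  [struct: A1 busy until I2 writes@10]
I5: IS=16 RO=17 EX=22 WR=23  [WAW R0: wait I4 write@15]

cycle = 23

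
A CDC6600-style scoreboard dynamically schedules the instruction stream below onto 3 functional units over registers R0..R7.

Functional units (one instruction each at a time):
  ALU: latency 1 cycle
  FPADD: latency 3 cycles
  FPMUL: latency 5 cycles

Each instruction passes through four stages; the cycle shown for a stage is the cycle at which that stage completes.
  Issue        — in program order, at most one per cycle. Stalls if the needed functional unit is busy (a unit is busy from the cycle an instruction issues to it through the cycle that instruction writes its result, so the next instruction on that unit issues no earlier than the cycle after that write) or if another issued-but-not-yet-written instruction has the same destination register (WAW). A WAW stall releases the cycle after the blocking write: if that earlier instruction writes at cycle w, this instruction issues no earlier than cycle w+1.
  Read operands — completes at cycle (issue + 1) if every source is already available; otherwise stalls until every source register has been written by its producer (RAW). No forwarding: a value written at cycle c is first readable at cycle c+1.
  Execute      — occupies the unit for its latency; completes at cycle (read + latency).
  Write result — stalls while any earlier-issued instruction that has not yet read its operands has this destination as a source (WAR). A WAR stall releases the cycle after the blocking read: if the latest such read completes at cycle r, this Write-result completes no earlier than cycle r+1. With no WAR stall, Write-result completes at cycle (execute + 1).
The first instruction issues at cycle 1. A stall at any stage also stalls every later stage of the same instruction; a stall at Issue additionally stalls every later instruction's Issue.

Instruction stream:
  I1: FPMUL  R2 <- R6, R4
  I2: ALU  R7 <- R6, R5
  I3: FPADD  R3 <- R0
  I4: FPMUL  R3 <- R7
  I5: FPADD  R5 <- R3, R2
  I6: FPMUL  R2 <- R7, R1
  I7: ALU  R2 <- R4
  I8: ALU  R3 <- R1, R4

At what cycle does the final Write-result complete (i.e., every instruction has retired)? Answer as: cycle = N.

cycle = 32

I1: IS=1 RO=2 EX=7 WR=8
I2: IS=2 RO=3 EX=4 WR=5
I3: IS=3 RO=4 EX=7 WR=8
I4: IS=9 RO=10 EX=15 WR=16  [WAW R3: wait I3 write@8]
I5: IS=10 RO=17 EX=20 WR=21  [RAW R3: wait I4 write@16]
I6: IS=17 RO=18 EX=23 WR=24  [struct: FPMUL busy until I4 writes@16]
I7: IS=25 RO=26 EX=27 WR=28  [WAW R2: wait I6 write@24]
I8: IS=29 RO=30 EX=31 WR=32  [struct: ALU busy until I7 writes@28]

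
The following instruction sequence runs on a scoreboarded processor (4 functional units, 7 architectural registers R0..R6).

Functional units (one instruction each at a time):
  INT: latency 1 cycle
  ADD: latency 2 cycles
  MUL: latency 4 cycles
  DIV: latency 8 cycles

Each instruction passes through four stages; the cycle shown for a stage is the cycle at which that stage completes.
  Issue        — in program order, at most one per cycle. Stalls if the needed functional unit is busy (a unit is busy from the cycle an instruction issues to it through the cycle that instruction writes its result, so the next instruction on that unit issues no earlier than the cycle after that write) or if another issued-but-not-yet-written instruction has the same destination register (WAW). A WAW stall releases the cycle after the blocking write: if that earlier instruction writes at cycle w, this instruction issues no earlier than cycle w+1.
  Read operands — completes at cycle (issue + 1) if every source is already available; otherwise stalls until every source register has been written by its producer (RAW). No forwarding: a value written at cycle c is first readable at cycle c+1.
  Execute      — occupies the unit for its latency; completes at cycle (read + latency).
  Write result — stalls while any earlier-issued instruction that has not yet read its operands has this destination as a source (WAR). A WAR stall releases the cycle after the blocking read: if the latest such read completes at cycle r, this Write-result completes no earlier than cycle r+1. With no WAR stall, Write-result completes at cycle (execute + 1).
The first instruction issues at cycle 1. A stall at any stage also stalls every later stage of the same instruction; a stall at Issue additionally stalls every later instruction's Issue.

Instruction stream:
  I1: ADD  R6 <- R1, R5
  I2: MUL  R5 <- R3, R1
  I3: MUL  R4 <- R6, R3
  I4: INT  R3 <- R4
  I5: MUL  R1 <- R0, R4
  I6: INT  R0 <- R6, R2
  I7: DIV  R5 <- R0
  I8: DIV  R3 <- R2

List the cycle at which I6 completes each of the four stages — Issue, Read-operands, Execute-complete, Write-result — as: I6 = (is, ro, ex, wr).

I6 = (19, 20, 21, 22)

cycle 1: issue I1 (ADD)
cycle 2: I1 read-ops · issue I2 (MUL)
cycle 3: I2 read-ops
cycle 4: I1 finished on ADD
cycle 5: I1→R6
cycle 7: I2 finished on MUL
cycle 8: I2→R5
cycle 9: issue I3 (MUL)
cycle 10: I3 read-ops · issue I4 (INT)
cycle 14: I3 finished on MUL
cycle 15: I3→R4
cycle 16: I4 read-ops · issue I5 (MUL)
cycle 17: I4 finished on INT · I5 read-ops
cycle 18: I4→R3
cycle 19: issue I6 (INT)
cycle 20: I6 read-ops · issue I7 (DIV)
cycle 21: I5 finished on MUL · I6 finished on INT
cycle 22: I5→R1 · I6→R0
cycle 23: I7 read-ops
cycle 31: I7 finished on DIV
cycle 32: I7→R5
cycle 33: issue I8 (DIV)
cycle 34: I8 read-ops
cycle 42: I8 finished on DIV
cycle 43: I8→R3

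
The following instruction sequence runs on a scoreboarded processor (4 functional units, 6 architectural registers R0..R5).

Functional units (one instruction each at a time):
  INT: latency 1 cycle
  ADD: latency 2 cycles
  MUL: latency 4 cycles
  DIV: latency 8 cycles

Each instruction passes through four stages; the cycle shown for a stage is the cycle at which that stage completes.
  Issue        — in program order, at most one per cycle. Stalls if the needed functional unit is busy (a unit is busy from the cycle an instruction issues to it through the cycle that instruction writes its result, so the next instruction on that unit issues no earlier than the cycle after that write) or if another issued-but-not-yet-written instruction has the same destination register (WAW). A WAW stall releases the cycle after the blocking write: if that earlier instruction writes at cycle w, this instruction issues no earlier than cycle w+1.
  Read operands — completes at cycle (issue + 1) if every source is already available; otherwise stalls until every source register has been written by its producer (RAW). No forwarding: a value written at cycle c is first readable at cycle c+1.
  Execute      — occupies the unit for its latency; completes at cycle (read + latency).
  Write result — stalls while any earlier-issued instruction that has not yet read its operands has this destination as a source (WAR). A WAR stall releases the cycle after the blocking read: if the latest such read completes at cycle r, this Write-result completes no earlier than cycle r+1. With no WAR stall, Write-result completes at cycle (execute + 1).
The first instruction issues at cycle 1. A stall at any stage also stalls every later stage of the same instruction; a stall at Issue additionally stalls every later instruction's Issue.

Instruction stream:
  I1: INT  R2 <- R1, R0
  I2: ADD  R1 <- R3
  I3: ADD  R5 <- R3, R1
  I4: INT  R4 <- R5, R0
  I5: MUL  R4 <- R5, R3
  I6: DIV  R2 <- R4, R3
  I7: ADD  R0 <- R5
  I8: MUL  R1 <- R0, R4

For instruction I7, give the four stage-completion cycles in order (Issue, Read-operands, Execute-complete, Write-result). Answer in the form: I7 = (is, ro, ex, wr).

I7 = (17, 18, 20, 21)

[1] issue I1 (INT)
[2] I1 read-ops · issue I2 (ADD)
[3] I1 finished on INT · I2 read-ops
[4] I1→R2
[5] I2 finished on ADD
[6] I2→R1
[7] issue I3 (ADD)
[8] I3 read-ops · issue I4 (INT)
[10] I3 finished on ADD
[11] I3→R5
[12] I4 read-ops
[13] I4 finished on INT
[14] I4→R4
[15] issue I5 (MUL)
[16] I5 read-ops · issue I6 (DIV)
[17] issue I7 (ADD)
[18] I7 read-ops
[20] I5 finished on MUL · I7 finished on ADD
[21] I5→R4 · I7→R0
[22] I6 read-ops · issue I8 (MUL)
[23] I8 read-ops
[27] I8 finished on MUL
[28] I8→R1
[30] I6 finished on DIV
[31] I6→R2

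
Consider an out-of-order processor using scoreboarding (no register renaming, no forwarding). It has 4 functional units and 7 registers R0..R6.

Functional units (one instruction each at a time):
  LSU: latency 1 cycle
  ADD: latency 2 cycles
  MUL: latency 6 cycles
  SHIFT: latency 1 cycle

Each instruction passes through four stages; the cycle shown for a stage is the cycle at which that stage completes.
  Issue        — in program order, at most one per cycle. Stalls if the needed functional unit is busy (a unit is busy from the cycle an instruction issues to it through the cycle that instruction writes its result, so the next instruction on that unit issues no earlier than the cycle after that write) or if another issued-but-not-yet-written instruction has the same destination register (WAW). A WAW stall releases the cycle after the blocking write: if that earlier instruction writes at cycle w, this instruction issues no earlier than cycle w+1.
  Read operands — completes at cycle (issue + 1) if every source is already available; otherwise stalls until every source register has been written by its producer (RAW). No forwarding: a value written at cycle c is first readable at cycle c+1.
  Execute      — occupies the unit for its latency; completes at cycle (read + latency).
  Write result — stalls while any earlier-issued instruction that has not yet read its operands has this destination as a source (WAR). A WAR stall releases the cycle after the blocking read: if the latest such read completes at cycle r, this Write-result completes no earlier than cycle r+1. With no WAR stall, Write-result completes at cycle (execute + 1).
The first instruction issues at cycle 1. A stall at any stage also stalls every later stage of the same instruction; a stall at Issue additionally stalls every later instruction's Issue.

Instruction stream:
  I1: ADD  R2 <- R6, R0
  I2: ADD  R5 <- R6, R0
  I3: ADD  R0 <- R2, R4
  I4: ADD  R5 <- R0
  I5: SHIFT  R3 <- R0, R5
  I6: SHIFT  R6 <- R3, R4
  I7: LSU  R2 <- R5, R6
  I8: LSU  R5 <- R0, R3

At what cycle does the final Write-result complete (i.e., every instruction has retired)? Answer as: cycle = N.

cycle = 34

[I1] 1/2/4/5
[I2] 6/7/9/10  (struct: ADD busy until I1 writes@5)
[I3] 11/12/14/15  (struct: ADD busy until I2 writes@10)
[I4] 16/17/19/20  (struct: ADD busy until I3 writes@15)
[I5] 17/21/22/23  (RAW R5: wait I4 write@20)
[I6] 24/25/26/27  (struct: SHIFT busy until I5 writes@23)
[I7] 25/28/29/30  (RAW R6: wait I6 write@27)
[I8] 31/32/33/34  (struct: LSU busy until I7 writes@30)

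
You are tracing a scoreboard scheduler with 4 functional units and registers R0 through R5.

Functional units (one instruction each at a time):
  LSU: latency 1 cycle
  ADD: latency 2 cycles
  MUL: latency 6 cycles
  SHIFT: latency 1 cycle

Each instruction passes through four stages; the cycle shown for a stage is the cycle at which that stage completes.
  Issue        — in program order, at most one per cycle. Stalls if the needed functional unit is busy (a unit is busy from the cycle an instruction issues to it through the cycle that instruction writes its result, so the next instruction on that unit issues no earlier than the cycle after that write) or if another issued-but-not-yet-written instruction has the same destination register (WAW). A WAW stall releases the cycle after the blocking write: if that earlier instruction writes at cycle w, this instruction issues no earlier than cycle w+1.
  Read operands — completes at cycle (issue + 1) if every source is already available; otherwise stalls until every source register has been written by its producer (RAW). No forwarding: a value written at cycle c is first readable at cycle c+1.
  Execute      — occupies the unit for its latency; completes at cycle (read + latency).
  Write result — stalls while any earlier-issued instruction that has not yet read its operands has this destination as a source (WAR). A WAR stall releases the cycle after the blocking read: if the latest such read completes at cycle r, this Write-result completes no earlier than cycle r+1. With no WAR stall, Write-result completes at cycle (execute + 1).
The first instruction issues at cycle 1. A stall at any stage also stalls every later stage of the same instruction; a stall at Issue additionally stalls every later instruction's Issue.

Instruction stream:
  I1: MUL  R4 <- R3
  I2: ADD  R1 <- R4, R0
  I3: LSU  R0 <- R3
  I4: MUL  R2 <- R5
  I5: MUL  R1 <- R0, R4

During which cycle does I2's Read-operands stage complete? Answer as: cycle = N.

I1: IS=1 RO=2 EX=8 WR=9
I2: IS=2 RO=10 EX=12 WR=13  [RAW R4: wait I1 write@9]
I3: IS=3 RO=4 EX=5 WR=11  [WAR R0: wait I2 read@10]
I4: IS=10 RO=11 EX=17 WR=18  [struct: MUL busy until I1 writes@9]
I5: IS=19 RO=20 EX=26 WR=27  [struct: MUL busy until I4 writes@18]

cycle = 10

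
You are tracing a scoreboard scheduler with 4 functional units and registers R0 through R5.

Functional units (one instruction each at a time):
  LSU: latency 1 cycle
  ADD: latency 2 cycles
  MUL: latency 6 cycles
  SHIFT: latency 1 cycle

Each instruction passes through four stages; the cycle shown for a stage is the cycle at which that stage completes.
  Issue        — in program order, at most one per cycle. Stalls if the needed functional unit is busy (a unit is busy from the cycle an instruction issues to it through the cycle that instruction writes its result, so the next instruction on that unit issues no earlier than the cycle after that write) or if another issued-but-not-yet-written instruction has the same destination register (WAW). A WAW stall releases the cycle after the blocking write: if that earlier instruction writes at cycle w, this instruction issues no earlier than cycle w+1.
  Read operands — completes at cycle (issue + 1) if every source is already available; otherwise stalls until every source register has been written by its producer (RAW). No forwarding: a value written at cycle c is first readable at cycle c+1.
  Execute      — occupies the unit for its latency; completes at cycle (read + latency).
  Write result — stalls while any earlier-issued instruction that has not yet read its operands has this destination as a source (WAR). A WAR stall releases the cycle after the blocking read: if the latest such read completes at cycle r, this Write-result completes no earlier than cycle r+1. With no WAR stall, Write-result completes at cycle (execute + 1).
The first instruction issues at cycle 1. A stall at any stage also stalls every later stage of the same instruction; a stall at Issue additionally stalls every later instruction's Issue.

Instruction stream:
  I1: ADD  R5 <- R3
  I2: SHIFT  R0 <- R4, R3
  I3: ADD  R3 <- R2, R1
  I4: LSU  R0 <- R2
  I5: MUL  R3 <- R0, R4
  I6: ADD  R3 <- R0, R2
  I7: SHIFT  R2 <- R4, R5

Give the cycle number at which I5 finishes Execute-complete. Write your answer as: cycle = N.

  I1 | 1 | 2 | 4 | 5
  I2 | 2 | 3 | 4 | 5
  I3 | 6 | 7 | 9 | 10   struct: ADD busy until I1 writes@5
  I4 | 7 | 8 | 9 | 10
  I5 | 11 | 12 | 18 | 19   WAW R3: wait I3 write@10
  I6 | 20 | 21 | 23 | 24   WAW R3: wait I5 write@19
  I7 | 21 | 22 | 23 | 24

cycle = 18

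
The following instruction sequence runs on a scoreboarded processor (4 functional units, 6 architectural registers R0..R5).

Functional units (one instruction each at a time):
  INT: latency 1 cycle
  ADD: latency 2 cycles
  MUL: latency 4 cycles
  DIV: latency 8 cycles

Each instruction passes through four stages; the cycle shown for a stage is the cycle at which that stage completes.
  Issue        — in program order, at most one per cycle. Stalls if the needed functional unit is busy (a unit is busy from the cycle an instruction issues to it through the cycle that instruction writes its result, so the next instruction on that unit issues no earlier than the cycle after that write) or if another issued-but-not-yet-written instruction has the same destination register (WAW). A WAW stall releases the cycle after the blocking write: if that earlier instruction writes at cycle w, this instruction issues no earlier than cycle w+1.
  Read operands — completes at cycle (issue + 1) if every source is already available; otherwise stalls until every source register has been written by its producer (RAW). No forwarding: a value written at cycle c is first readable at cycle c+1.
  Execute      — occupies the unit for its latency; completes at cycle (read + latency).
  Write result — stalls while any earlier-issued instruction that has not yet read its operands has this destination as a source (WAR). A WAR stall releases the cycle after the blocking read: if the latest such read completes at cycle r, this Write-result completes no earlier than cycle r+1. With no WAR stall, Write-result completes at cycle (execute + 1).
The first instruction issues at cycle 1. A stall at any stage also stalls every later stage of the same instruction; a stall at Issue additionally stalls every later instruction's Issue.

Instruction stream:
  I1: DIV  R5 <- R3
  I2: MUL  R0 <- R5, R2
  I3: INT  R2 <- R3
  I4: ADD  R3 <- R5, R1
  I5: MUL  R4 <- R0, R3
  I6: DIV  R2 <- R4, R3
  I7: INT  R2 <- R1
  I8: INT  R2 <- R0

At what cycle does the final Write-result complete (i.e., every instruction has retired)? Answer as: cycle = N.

I1  is:1  ro:2  ex:10  wr:11
I2  is:2  ro:12  ex:16  wr:17  — RAW R5: wait I1 write@11
I3  is:3  ro:4  ex:5  wr:13  — WAR R2: wait I2 read@12
I4  is:4  ro:12  ex:14  wr:15  — RAW R5: wait I1 write@11
I5  is:18  ro:19  ex:23  wr:24  — struct: MUL busy until I2 writes@17
I6  is:19  ro:25  ex:33  wr:34  — RAW R4: wait I5 write@24
I7  is:35  ro:36  ex:37  wr:38  — WAW R2: wait I6 write@34
I8  is:39  ro:40  ex:41  wr:42  — struct: INT busy until I7 writes@38

cycle = 42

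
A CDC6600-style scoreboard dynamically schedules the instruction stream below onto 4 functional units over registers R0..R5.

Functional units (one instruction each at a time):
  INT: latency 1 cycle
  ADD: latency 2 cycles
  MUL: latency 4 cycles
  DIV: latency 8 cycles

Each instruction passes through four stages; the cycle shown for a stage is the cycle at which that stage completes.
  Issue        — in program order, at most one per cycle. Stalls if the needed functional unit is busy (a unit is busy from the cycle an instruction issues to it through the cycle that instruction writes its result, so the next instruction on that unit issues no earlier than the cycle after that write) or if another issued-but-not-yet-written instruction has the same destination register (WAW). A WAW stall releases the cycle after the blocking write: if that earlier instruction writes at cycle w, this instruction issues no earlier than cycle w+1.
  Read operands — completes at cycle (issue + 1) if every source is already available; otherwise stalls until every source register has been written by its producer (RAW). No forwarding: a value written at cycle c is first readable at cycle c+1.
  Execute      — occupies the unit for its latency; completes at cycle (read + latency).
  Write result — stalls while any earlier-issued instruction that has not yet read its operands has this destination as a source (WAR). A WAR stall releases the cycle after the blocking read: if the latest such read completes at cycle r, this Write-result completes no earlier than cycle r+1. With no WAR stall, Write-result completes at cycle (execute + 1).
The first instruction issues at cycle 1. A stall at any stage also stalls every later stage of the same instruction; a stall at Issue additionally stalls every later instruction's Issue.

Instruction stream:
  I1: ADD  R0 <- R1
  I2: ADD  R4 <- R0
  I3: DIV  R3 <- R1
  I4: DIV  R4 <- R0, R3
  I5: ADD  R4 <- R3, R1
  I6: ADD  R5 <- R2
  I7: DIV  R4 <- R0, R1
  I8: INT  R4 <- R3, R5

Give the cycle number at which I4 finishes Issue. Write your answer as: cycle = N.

cycle = 18

t=1  I1→ADD
t=2  I1 RO
t=4  I1 EX
t=5  I1 WR R0
t=6  I2→ADD
t=7  I2 RO | I3→DIV
t=8  I3 RO
t=9  I2 EX
t=10  I2 WR R4
t=16  I3 EX
t=17  I3 WR R3
t=18  I4→DIV
t=19  I4 RO
t=27  I4 EX
t=28  I4 WR R4
t=29  I5→ADD
t=30  I5 RO
t=32  I5 EX
t=33  I5 WR R4
t=34  I6→ADD
t=35  I6 RO | I7→DIV
t=36  I7 RO
t=37  I6 EX
t=38  I6 WR R5
t=44  I7 EX
t=45  I7 WR R4
t=46  I8→INT
t=47  I8 RO
t=48  I8 EX
t=49  I8 WR R4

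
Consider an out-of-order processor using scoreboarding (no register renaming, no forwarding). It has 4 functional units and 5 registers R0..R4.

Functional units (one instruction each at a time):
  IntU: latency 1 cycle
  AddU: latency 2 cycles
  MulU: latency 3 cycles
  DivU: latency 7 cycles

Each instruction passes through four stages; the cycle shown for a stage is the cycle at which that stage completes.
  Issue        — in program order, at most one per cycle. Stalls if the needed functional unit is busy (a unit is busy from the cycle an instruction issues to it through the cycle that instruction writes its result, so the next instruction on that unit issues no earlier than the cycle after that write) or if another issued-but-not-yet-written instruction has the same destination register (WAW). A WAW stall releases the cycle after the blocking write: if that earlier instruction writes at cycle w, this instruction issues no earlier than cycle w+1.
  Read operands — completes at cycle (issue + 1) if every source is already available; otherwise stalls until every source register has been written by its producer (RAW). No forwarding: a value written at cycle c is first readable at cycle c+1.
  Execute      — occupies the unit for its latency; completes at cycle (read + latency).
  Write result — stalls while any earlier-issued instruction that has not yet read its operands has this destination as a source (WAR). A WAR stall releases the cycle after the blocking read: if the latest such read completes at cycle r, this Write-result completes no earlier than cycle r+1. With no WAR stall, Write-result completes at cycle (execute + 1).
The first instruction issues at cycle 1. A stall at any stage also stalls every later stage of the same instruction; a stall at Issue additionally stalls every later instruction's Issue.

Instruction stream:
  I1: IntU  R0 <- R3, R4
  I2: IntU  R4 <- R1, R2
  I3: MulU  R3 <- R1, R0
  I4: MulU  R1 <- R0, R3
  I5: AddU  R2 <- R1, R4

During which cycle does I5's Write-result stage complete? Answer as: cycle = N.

I1: IS=1 RO=2 EX=3 WR=4
I2: IS=5 RO=6 EX=7 WR=8  [struct: IntU busy until I1 writes@4]
I3: IS=6 RO=7 EX=10 WR=11
I4: IS=12 RO=13 EX=16 WR=17  [struct: MulU busy until I3 writes@11]
I5: IS=13 RO=18 EX=20 WR=21  [RAW R1: wait I4 write@17]

cycle = 21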